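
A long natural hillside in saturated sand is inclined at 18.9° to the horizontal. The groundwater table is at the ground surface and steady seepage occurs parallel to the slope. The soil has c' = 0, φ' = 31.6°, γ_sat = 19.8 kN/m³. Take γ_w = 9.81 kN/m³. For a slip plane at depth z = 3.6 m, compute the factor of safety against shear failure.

With seepage parallel to the slope and the water table at the surface, the effective normal stress on the slip plane uses the buoyant unit weight γ' = γ_sat − γ_w while the driving shear stress uses γ_sat:
FS = [c' + γ' z cos²β tanφ'] / [γ_sat z sinβ cosβ]
(For c' = 0 this reduces to FS = (γ'/γ_sat)·tanφ'/tanβ.)
γ' = 19.8 − 9.81 = 9.99 kN/m³
Numerator = 0.0 + 9.99·3.6·cos²18.9°·tan31.6° = 0.0 + 9.99·3.6·0.8951·0.6152 = 19.804 kPa
Denominator = 19.8·3.6·sin18.9°·cos18.9° = 19.8·3.6·0.3239·0.9461 = 21.844 kPa
FS = 19.804 / 21.844 = 0.907

FS = 0.91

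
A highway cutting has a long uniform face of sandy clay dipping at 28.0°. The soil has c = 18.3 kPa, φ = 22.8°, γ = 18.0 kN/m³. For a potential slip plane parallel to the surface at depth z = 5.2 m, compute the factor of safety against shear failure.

FS = 1.26

For an infinite slope with a slip plane parallel to the surface (no pore pressure): FS = [c + γz cos²β tanφ] / [γz sinβ cosβ].
γz = 18.0·5.2 = 93.60 kN/m²
Numerator = 18.3 + 93.60·cos²28.0°·tan22.8° = 18.3 + 93.60·0.7796·0.4204 = 48.974 kPa
Denominator = 93.60·sin28.0°·cos28.0° = 93.60·0.4695·0.8829 = 38.799 kPa
FS = 48.974 / 38.799 = 1.262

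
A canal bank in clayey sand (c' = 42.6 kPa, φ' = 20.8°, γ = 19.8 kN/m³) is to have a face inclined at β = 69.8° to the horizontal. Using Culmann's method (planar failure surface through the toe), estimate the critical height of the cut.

Culmann's analysis gives the critical failure plane at α_cr = (β + φ')/2 = (69.8 + 20.8)/2 = 45.3°, and the critical height
H_c = (4c'/γ) · sinβ cosφ' / [1 − cos(β − φ')]
    = (4·42.6/19.8) · sin69.8°·cos20.8° / [1 − cos(49.0°)]
    = 8.606 · 0.9385·0.9348 / [1 − 0.6561]
    = 8.606 · 0.8773 / 0.3439
    = 21.95 m

H_c = 21.95 m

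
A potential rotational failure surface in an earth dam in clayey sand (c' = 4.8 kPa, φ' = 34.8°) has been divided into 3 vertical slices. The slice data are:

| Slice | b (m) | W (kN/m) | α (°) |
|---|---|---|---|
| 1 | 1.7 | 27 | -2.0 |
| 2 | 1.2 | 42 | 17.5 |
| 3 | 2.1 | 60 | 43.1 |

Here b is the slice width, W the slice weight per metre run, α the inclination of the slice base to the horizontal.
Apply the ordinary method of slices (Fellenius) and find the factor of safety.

FS = 1.99

Ordinary method of slices: FS = Σ[c'·Δl_i + (W_i cosα_i)·tanφ'] / Σ W_i sinα_i, with Δl_i = b_i / cosα_i.
Slice 1: Δl = 1.7/cos(-2.0°) = 1.701 m; N'_1 = 27·cos(-2.0°) = 27.0; c'Δl = 8.16; W sinα = -0.9
Slice 2: Δl = 1.2/cos17.5° = 1.258 m; N'_2 = 42·cos17.5° = 40.1; c'Δl = 6.04; W sinα = 12.6
Slice 3: Δl = 2.1/cos43.1° = 2.876 m; N'_3 = 60·cos43.1° = 43.8; c'Δl = 13.81; W sinα = 41.0
Σc'Δl = 28.0 kN/m; ΣN' = 110.8 kN/m; ΣW sinα = 52.7 kN/m
Resisting = 28.0 + 110.8·tan34.8° = 28.0 + 77.0 = 105.1 kN/m
FS = 105.1 / 52.7 = 1.994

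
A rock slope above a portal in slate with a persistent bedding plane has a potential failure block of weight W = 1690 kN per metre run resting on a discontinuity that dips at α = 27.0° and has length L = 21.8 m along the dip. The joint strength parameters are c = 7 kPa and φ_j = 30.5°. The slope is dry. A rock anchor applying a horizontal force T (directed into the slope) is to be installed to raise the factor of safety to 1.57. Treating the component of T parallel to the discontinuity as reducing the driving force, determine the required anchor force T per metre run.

T = 99 kN/m

Resolving forces along and normal to the sliding plane, with the horizontal anchor force T adding T·sinα to the effective normal force and T·cosα acting up the plane against the driving force:
FS = [cL + (W cosα + T sinα) tanφ_j] / [W sinα − T cosα]
Without the anchor: N' = 1505.8 kN/m, driving T_d = 767.2 kN/m, resisting R = 7·21.8 + 1505.8·tan30.5° = 1039.6 kN/m, FS = 1.35.
Setting FS = 1.57 and solving for T:
1.57·(767.2 − T cos27.0°) = 1039.6 + T sin27.0°·tan30.5°
T·(sin27.0°·tan30.5° + 1.57·cos27.0°) = 1.57·767.2 − 1039.6
T·(0.4540·0.5890 + 1.57·0.8910) = 1204.6 − 1039.6 = 165.0
T·1.6663 = 165.0
T = 99.0 kN/m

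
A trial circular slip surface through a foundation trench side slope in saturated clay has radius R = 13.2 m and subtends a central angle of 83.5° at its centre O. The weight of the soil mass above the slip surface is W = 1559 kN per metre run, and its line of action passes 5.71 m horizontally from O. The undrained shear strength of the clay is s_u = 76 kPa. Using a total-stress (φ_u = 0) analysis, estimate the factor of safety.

Taking moments about the centre O, the resisting moment is provided by the undrained shear strength acting along the arc:
Arc length L_a = R·θ = 13.2·(83.5°·π/180) = 13.2·1.4573 = 19.24 m
M_R = s_u·L_a·R = 76·19.24·13.2 = 19298.6 kN·m/m
M_D = W·d = 1559·5.71 = 8901.9 kN·m/m
FS = M_R / M_D = 19298.6 / 8901.9 = 2.168

FS = 2.17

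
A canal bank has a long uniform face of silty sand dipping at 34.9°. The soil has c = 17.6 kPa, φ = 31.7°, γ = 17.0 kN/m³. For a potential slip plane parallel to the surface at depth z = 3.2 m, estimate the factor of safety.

FS = 1.57

For an infinite slope with a slip plane parallel to the surface (no pore pressure): FS = [c + γz cos²β tanφ] / [γz sinβ cosβ].
γz = 17.0·3.2 = 54.40 kN/m²
Numerator = 17.6 + 54.40·cos²34.9°·tan31.7° = 17.6 + 54.40·0.6726·0.6176 = 40.200 kPa
Denominator = 54.40·sin34.9°·cos34.9° = 54.40·0.5721·0.8202 = 25.527 kPa
FS = 40.200 / 25.527 = 1.575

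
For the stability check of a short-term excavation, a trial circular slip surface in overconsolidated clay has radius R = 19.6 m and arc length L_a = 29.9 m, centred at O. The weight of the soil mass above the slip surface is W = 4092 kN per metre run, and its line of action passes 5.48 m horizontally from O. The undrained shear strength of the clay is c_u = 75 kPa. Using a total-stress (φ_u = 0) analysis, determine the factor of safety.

Taking moments about the centre O, the resisting moment is provided by the undrained shear strength acting along the arc:
M_R = c_u·L_a·R = 75·29.90·19.6 = 43953.0 kN·m/m
M_D = W·d = 4092·5.48 = 22424.2 kN·m/m
FS = M_R / M_D = 43953.0 / 22424.2 = 1.960

FS = 1.96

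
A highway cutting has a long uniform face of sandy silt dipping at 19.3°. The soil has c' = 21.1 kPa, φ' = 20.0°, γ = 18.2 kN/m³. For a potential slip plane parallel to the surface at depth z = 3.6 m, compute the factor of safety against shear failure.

FS = 2.07

For an infinite slope with a slip plane parallel to the surface (no pore pressure): FS = [c' + γz cos²β tanφ'] / [γz sinβ cosβ].
γz = 18.2·3.6 = 65.52 kN/m²
Numerator = 21.1 + 65.52·cos²19.3°·tan20.0° = 21.1 + 65.52·0.8908·0.3640 = 42.342 kPa
Denominator = 65.52·sin19.3°·cos19.3° = 65.52·0.3305·0.9438 = 20.438 kPa
FS = 42.342 / 20.438 = 2.072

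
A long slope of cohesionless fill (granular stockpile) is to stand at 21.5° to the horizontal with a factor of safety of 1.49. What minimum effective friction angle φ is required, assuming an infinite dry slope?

φ = 30.4°

FS = tanφ/tanβ ⇒ tanφ = FS · tanβ = 1.49 · tan21.5° = 0.5869
φ = arctan(0.5869) = 30.41°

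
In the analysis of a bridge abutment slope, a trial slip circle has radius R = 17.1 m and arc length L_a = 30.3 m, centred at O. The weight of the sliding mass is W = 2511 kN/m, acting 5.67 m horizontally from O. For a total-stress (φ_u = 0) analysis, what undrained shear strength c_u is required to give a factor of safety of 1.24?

FS = c_u·L_a·R / (W·d), so c_u = FS·W·d / (L_a·R).
c_u = 1.24·2511·5.67 / (30.30·17.1) = 17654.3 / 518.13 = 34.07 kPa

c_u = 34.1 kPa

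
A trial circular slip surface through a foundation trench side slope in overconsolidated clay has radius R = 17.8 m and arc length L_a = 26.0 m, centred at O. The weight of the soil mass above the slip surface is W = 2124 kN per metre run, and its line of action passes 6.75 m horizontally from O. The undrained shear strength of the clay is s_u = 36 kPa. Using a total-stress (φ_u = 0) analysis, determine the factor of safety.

FS = 1.16

Taking moments about the centre O, the resisting moment is provided by the undrained shear strength acting along the arc:
M_R = s_u·L_a·R = 36·26.00·17.8 = 16660.8 kN·m/m
M_D = W·d = 2124·6.75 = 14337.0 kN·m/m
FS = M_R / M_D = 16660.8 / 14337.0 = 1.162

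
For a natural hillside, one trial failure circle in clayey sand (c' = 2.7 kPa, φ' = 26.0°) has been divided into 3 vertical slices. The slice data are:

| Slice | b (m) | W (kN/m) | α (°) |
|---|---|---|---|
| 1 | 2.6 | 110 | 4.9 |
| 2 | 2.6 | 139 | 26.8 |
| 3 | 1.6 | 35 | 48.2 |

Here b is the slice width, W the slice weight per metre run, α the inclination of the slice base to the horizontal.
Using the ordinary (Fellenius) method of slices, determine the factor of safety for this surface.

Ordinary method of slices: FS = Σ[c'·Δl_i + (W_i cosα_i)·tanφ'] / Σ W_i sinα_i, with Δl_i = b_i / cosα_i.
Slice 1: Δl = 2.6/cos4.9° = 2.610 m; N'_1 = 110·cos4.9° = 109.6; c'Δl = 7.05; W sinα = 9.4
Slice 2: Δl = 2.6/cos26.8° = 2.913 m; N'_2 = 139·cos26.8° = 124.1; c'Δl = 7.86; W sinα = 62.7
Slice 3: Δl = 1.6/cos48.2° = 2.400 m; N'_3 = 35·cos48.2° = 23.3; c'Δl = 6.48; W sinα = 26.1
Σc'Δl = 21.4 kN/m; ΣN' = 257.0 kN/m; ΣW sinα = 98.2 kN/m
Resisting = 21.4 + 257.0·tan26.0° = 21.4 + 125.3 = 146.7 kN/m
FS = 146.7 / 98.2 = 1.495

FS = 1.49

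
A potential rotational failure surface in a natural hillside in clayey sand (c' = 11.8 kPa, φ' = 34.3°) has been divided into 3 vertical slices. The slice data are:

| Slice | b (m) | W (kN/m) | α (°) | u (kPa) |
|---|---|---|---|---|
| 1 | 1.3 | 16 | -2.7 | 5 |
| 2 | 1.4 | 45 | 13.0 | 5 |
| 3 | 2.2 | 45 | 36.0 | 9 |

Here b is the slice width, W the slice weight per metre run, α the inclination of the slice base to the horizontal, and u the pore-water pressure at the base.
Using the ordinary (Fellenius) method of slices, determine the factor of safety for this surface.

FS = 2.90

Ordinary method of slices: FS = Σ[c'·Δl_i + (W_i cosα_i − u_i·Δl_i)·tanφ'] / Σ W_i sinα_i, with Δl_i = b_i / cosα_i.
Slice 1: Δl = 1.3/cos(-2.7°) = 1.301 m; N'_1 = 16·cos(-2.7°) − 5·1.301 = 9.5; c'Δl = 15.36; W sinα = -0.8
Slice 2: Δl = 1.4/cos13.0° = 1.437 m; N'_2 = 45·cos13.0° − 5·1.437 = 36.7; c'Δl = 16.95; W sinα = 10.1
Slice 3: Δl = 2.2/cos36.0° = 2.719 m; N'_3 = 45·cos36.0° − 9·2.719 = 11.9; c'Δl = 32.09; W sinα = 26.5
Σc'Δl = 64.4 kN/m; ΣN' = 58.1 kN/m; ΣW sinα = 35.8 kN/m
Resisting = 64.4 + 58.1·tan34.3° = 64.4 + 39.6 = 104.0 kN/m
FS = 104.0 / 35.8 = 2.904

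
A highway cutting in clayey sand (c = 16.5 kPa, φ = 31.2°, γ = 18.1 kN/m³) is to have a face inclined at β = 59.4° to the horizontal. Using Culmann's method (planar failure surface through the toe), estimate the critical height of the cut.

H_c = 22.62 m

Culmann's analysis gives the critical failure plane at α_cr = (β + φ)/2 = (59.4 + 31.2)/2 = 45.3°, and the critical height
H_c = (4c/γ) · sinβ cosφ / [1 − cos(β − φ)]
    = (4·16.5/18.1) · sin59.4°·cos31.2° / [1 − cos(28.2°)]
    = 3.646 · 0.8607·0.8554 / [1 − 0.8813]
    = 3.646 · 0.7362 / 0.1187
    = 22.62 m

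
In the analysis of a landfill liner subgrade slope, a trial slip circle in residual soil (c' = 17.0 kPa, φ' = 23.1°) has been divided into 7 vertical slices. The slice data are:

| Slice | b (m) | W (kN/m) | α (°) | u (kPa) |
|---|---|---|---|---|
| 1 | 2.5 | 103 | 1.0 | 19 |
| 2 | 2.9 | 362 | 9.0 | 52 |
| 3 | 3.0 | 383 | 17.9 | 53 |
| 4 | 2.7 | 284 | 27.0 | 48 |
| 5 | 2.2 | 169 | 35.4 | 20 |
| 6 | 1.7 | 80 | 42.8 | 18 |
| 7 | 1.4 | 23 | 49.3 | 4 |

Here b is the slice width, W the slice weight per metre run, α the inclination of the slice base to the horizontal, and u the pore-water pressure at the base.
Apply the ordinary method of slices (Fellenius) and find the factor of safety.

FS = 1.28

Ordinary method of slices: FS = Σ[c'·Δl_i + (W_i cosα_i − u_i·Δl_i)·tanφ'] / Σ W_i sinα_i, with Δl_i = b_i / cosα_i.
Slice 1: Δl = 2.5/cos1.0° = 2.500 m; N'_1 = 103·cos1.0° − 19·2.500 = 55.5; c'Δl = 42.51; W sinα = 1.8
Slice 2: Δl = 2.9/cos9.0° = 2.936 m; N'_2 = 362·cos9.0° − 52·2.936 = 204.9; c'Δl = 49.91; W sinα = 56.6
Slice 3: Δl = 3.0/cos17.9° = 3.153 m; N'_3 = 383·cos17.9° − 53·3.153 = 197.4; c'Δl = 53.59; W sinα = 117.7
Slice 4: Δl = 2.7/cos27.0° = 3.030 m; N'_4 = 284·cos27.0° − 48·3.030 = 107.6; c'Δl = 51.51; W sinα = 128.9
Slice 5: Δl = 2.2/cos35.4° = 2.699 m; N'_5 = 169·cos35.4° − 20·2.699 = 83.8; c'Δl = 45.88; W sinα = 97.9
Slice 6: Δl = 1.7/cos42.8° = 2.317 m; N'_6 = 80·cos42.8° − 18·2.317 = 17.0; c'Δl = 39.39; W sinα = 54.4
Slice 7: Δl = 1.4/cos49.3° = 2.147 m; N'_7 = 23·cos49.3° − 4·2.147 = 6.4; c'Δl = 36.50; W sinα = 17.4
Σc'Δl = 319.3 kN/m; ΣN' = 672.5 kN/m; ΣW sinα = 474.8 kN/m
Resisting = 319.3 + 672.5·tan23.1° = 319.3 + 286.8 = 606.1 kN/m
FS = 606.1 / 474.8 = 1.277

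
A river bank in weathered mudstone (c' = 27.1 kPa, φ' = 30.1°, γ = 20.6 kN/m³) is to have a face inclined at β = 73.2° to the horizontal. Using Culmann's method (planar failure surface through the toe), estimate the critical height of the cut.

H_c = 16.15 m

Culmann's analysis gives the critical failure plane at α_cr = (β + φ')/2 = (73.2 + 30.1)/2 = 51.7°, and the critical height
H_c = (4c'/γ) · sinβ cosφ' / [1 − cos(β − φ')]
    = (4·27.1/20.6) · sin73.2°·cos30.1° / [1 − cos(43.1°)]
    = 5.262 · 0.9573·0.8652 / [1 − 0.7302]
    = 5.262 · 0.8282 / 0.2698
    = 16.15 m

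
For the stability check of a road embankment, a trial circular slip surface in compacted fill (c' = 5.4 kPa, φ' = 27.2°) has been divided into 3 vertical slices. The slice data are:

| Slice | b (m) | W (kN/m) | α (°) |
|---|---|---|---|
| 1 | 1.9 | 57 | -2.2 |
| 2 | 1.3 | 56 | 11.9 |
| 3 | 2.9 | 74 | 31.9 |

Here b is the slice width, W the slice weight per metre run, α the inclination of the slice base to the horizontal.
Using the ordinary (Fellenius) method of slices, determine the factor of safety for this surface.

Ordinary method of slices: FS = Σ[c'·Δl_i + (W_i cosα_i)·tanφ'] / Σ W_i sinα_i, with Δl_i = b_i / cosα_i.
Slice 1: Δl = 1.9/cos(-2.2°) = 1.901 m; N'_1 = 57·cos(-2.2°) = 57.0; c'Δl = 10.27; W sinα = -2.2
Slice 2: Δl = 1.3/cos11.9° = 1.329 m; N'_2 = 56·cos11.9° = 54.8; c'Δl = 7.17; W sinα = 11.5
Slice 3: Δl = 2.9/cos31.9° = 3.416 m; N'_3 = 74·cos31.9° = 62.8; c'Δl = 18.45; W sinα = 39.1
Σc'Δl = 35.9 kN/m; ΣN' = 174.6 kN/m; ΣW sinα = 48.5 kN/m
Resisting = 35.9 + 174.6·tan27.2° = 35.9 + 89.7 = 125.6 kN/m
FS = 125.6 / 48.5 = 2.592

FS = 2.59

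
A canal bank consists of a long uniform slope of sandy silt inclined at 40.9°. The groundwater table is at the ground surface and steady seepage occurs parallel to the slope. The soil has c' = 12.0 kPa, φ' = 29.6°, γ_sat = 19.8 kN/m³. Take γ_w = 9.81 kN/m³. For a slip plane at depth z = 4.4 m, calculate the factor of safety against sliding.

FS = 0.61

With seepage parallel to the slope and the water table at the surface, the effective normal stress on the slip plane uses the buoyant unit weight γ' = γ_sat − γ_w while the driving shear stress uses γ_sat:
FS = [c' + γ' z cos²β tanφ'] / [γ_sat z sinβ cosβ]
γ' = 19.8 − 9.81 = 9.99 kN/m³
Numerator = 12.0 + 9.99·4.4·cos²40.9°·tan29.6° = 12.0 + 9.99·4.4·0.5713·0.5681 = 26.266 kPa
Denominator = 19.8·4.4·sin40.9°·cos40.9° = 19.8·4.4·0.6547·0.7559 = 43.115 kPa
FS = 26.266 / 43.115 = 0.609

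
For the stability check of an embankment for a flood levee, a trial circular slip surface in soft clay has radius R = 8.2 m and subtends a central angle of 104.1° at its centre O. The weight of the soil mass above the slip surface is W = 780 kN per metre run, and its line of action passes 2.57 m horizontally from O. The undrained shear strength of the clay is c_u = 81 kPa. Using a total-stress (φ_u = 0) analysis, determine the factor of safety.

Taking moments about the centre O, the resisting moment is provided by the undrained shear strength acting along the arc:
Arc length L_a = R·θ = 8.2·(104.1°·π/180) = 8.2·1.8169 = 14.90 m
M_R = c_u·L_a·R = 81·14.90·8.2 = 9895.6 kN·m/m
M_D = W·d = 780·2.57 = 2004.6 kN·m/m
FS = M_R / M_D = 9895.6 / 2004.6 = 4.936

FS = 4.94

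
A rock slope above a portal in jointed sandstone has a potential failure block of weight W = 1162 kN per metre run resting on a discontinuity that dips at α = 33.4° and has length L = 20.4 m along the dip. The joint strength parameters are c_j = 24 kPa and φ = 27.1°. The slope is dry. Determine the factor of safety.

FS = 1.54

Resolving the block weight along and normal to the plane and applying the Mohr–Coulomb strength on the joint:
N' = W cosα = 1162·cos33.4° = 970.1 kN/m
Driving force T = W sinα = 1162·sin33.4° = 639.7 kN/m
Resisting force R = c_j·L + N'·tanφ = 24·20.4 + 970.1·tan27.1° = 489.6 + 496.4 = 986.0 kN/m
FS = R / T = 986.0 / 639.7 = 1.541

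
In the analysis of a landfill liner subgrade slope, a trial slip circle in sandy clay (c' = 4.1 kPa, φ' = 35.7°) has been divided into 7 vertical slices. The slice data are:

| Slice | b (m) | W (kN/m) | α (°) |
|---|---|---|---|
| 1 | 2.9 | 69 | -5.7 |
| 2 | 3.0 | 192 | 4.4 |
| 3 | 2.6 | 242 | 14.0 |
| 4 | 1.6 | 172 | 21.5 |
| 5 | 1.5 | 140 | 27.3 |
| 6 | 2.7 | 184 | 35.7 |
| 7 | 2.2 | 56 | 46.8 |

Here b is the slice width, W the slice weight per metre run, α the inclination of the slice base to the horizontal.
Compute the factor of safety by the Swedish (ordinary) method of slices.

FS = 2.26

Ordinary method of slices: FS = Σ[c'·Δl_i + (W_i cosα_i)·tanφ'] / Σ W_i sinα_i, with Δl_i = b_i / cosα_i.
Slice 1: Δl = 2.9/cos(-5.7°) = 2.914 m; N'_1 = 69·cos(-5.7°) = 68.7; c'Δl = 11.95; W sinα = -6.9
Slice 2: Δl = 3.0/cos4.4° = 3.009 m; N'_2 = 192·cos4.4° = 191.4; c'Δl = 12.34; W sinα = 14.7
Slice 3: Δl = 2.6/cos14.0° = 2.680 m; N'_3 = 242·cos14.0° = 234.8; c'Δl = 10.99; W sinα = 58.5
Slice 4: Δl = 1.6/cos21.5° = 1.720 m; N'_4 = 172·cos21.5° = 160.0; c'Δl = 7.05; W sinα = 63.0
Slice 5: Δl = 1.5/cos27.3° = 1.688 m; N'_5 = 140·cos27.3° = 124.4; c'Δl = 6.92; W sinα = 64.2
Slice 6: Δl = 2.7/cos35.7° = 3.325 m; N'_6 = 184·cos35.7° = 149.4; c'Δl = 13.63; W sinα = 107.4
Slice 7: Δl = 2.2/cos46.8° = 3.214 m; N'_7 = 56·cos46.8° = 38.3; c'Δl = 13.18; W sinα = 40.8
Σc'Δl = 76.1 kN/m; ΣN' = 967.1 kN/m; ΣW sinα = 341.9 kN/m
Resisting = 76.1 + 967.1·tan35.7° = 76.1 + 694.9 = 771.0 kN/m
FS = 771.0 / 341.9 = 2.255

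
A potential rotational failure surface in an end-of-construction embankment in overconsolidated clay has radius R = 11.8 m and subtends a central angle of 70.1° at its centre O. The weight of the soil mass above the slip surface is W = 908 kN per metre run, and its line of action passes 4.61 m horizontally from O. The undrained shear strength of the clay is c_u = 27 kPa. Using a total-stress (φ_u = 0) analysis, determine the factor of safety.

Taking moments about the centre O, the resisting moment is provided by the undrained shear strength acting along the arc:
Arc length L_a = R·θ = 11.8·(70.1°·π/180) = 11.8·1.2235 = 14.44 m
M_R = c_u·L_a·R = 27·14.44·11.8 = 4599.6 kN·m/m
M_D = W·d = 908·4.61 = 4185.9 kN·m/m
FS = M_R / M_D = 4599.6 / 4185.9 = 1.099

FS = 1.10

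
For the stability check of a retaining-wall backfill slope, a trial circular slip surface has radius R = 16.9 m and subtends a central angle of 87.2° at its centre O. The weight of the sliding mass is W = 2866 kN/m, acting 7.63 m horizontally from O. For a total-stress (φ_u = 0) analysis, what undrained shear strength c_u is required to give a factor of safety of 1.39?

c_u = 69.9 kPa

FS = c_u·L_a·R / (W·d), so c_u = FS·W·d / (L_a·R).
Arc length L_a = R·θ = 16.9·(87.2°·π/180) = 16.9·1.5219 = 25.72 m
c_u = 1.39·2866·7.63 / (25.72·16.9) = 30395.9 / 434.68 = 69.93 kPa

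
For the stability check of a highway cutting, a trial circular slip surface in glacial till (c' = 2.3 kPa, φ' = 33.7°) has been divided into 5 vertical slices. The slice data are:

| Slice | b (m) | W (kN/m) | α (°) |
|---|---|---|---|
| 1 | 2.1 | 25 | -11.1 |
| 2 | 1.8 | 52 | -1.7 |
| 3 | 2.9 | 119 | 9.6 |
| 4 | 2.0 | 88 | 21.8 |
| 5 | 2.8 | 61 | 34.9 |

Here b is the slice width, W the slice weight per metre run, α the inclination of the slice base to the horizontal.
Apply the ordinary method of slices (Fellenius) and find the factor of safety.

FS = 3.03

Ordinary method of slices: FS = Σ[c'·Δl_i + (W_i cosα_i)·tanφ'] / Σ W_i sinα_i, with Δl_i = b_i / cosα_i.
Slice 1: Δl = 2.1/cos(-11.1°) = 2.140 m; N'_1 = 25·cos(-11.1°) = 24.5; c'Δl = 4.92; W sinα = -4.8
Slice 2: Δl = 1.8/cos(-1.7°) = 1.801 m; N'_2 = 52·cos(-1.7°) = 52.0; c'Δl = 4.14; W sinα = -1.5
Slice 3: Δl = 2.9/cos9.6° = 2.941 m; N'_3 = 119·cos9.6° = 117.3; c'Δl = 6.76; W sinα = 19.8
Slice 4: Δl = 2.0/cos21.8° = 2.154 m; N'_4 = 88·cos21.8° = 81.7; c'Δl = 4.95; W sinα = 32.7
Slice 5: Δl = 2.8/cos34.9° = 3.414 m; N'_5 = 61·cos34.9° = 50.0; c'Δl = 7.85; W sinα = 34.9
Σc'Δl = 28.6 kN/m; ΣN' = 325.6 kN/m; ΣW sinα = 81.1 kN/m
Resisting = 28.6 + 325.6·tan33.7° = 28.6 + 217.1 = 245.8 kN/m
FS = 245.8 / 81.1 = 3.032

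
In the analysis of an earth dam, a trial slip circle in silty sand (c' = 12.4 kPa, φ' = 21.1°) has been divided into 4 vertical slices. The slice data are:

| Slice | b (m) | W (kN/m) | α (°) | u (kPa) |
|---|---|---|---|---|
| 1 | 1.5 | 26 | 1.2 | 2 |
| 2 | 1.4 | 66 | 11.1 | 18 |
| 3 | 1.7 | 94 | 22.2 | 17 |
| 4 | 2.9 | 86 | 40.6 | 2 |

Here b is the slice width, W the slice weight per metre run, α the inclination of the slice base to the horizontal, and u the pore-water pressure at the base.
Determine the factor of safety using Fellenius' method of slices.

Ordinary method of slices: FS = Σ[c'·Δl_i + (W_i cosα_i − u_i·Δl_i)·tanφ'] / Σ W_i sinα_i, with Δl_i = b_i / cosα_i.
Slice 1: Δl = 1.5/cos1.2° = 1.500 m; N'_1 = 26·cos1.2° − 2·1.500 = 23.0; c'Δl = 18.60; W sinα = 0.5
Slice 2: Δl = 1.4/cos11.1° = 1.427 m; N'_2 = 66·cos11.1° − 18·1.427 = 39.1; c'Δl = 17.69; W sinα = 12.7
Slice 3: Δl = 1.7/cos22.2° = 1.836 m; N'_3 = 94·cos22.2° − 17·1.836 = 55.8; c'Δl = 22.77; W sinα = 35.5
Slice 4: Δl = 2.9/cos40.6° = 3.819 m; N'_4 = 86·cos40.6° − 2·3.819 = 57.7; c'Δl = 47.36; W sinα = 56.0
Σc'Δl = 106.4 kN/m; ΣN' = 175.6 kN/m; ΣW sinα = 104.7 kN/m
Resisting = 106.4 + 175.6·tan21.1° = 106.4 + 67.7 = 174.2 kN/m
FS = 174.2 / 104.7 = 1.663

FS = 1.66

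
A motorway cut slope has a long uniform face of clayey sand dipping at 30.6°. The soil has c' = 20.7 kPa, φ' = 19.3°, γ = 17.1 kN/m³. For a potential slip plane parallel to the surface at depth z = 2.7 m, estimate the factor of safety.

For an infinite slope with a slip plane parallel to the surface (no pore pressure): FS = [c' + γz cos²β tanφ'] / [γz sinβ cosβ].
γz = 17.1·2.7 = 46.17 kN/m²
Numerator = 20.7 + 46.17·cos²30.6°·tan19.3° = 20.7 + 46.17·0.7409·0.3502 = 32.679 kPa
Denominator = 46.17·sin30.6°·cos30.6° = 46.17·0.5090·0.8607 = 20.230 kPa
FS = 32.679 / 20.230 = 1.615

FS = 1.62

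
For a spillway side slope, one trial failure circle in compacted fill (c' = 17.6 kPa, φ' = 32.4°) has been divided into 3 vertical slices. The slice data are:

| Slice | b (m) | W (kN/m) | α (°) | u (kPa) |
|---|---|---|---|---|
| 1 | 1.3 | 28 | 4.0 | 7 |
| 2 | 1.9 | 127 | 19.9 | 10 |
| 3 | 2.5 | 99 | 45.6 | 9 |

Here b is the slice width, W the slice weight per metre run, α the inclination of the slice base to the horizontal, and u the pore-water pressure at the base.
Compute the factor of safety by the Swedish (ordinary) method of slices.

Ordinary method of slices: FS = Σ[c'·Δl_i + (W_i cosα_i − u_i·Δl_i)·tanφ'] / Σ W_i sinα_i, with Δl_i = b_i / cosα_i.
Slice 1: Δl = 1.3/cos4.0° = 1.303 m; N'_1 = 28·cos4.0° − 7·1.303 = 18.8; c'Δl = 22.94; W sinα = 2.0
Slice 2: Δl = 1.9/cos19.9° = 2.021 m; N'_2 = 127·cos19.9° − 10·2.021 = 99.2; c'Δl = 35.56; W sinα = 43.2
Slice 3: Δl = 2.5/cos45.6° = 3.573 m; N'_3 = 99·cos45.6° − 9·3.573 = 37.1; c'Δl = 62.89; W sinα = 70.7
Σc'Δl = 121.4 kN/m; ΣN' = 155.1 kN/m; ΣW sinα = 115.9 kN/m
Resisting = 121.4 + 155.1·tan32.4° = 121.4 + 98.4 = 219.8 kN/m
FS = 219.8 / 115.9 = 1.897

FS = 1.90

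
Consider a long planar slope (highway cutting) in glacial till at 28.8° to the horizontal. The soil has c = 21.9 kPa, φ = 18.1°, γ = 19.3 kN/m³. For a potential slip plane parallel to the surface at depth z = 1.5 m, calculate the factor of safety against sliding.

For an infinite slope with a slip plane parallel to the surface (no pore pressure): FS = [c + γz cos²β tanφ] / [γz sinβ cosβ].
γz = 19.3·1.5 = 28.95 kN/m²
Numerator = 21.9 + 28.95·cos²28.8°·tan18.1° = 21.9 + 28.95·0.7679·0.3269 = 29.166 kPa
Denominator = 28.95·sin28.8°·cos28.8° = 28.95·0.4818·0.8763 = 12.222 kPa
FS = 29.166 / 12.222 = 2.386

FS = 2.39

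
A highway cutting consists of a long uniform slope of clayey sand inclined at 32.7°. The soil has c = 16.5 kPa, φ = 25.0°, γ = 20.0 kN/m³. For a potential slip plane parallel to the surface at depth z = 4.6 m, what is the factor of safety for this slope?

For an infinite slope with a slip plane parallel to the surface (no pore pressure): FS = [c + γz cos²β tanφ] / [γz sinβ cosβ].
γz = 20.0·4.6 = 92.00 kN/m²
Numerator = 16.5 + 92.00·cos²32.7°·tan25.0° = 16.5 + 92.00·0.7081·0.4663 = 46.879 kPa
Denominator = 92.00·sin32.7°·cos32.7° = 92.00·0.5402·0.8415 = 41.825 kPa
FS = 46.879 / 41.825 = 1.121

FS = 1.12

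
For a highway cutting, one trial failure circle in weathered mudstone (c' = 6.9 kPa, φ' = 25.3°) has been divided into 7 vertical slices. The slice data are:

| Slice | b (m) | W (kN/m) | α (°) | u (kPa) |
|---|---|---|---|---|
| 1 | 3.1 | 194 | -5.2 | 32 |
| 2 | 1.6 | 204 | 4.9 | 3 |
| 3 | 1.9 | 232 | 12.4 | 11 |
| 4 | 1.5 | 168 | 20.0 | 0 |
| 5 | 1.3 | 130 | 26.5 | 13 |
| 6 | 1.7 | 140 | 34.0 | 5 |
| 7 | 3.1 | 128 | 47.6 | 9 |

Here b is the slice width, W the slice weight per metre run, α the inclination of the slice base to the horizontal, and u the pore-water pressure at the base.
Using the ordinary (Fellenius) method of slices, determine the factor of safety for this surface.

FS = 1.60

Ordinary method of slices: FS = Σ[c'·Δl_i + (W_i cosα_i − u_i·Δl_i)·tanφ'] / Σ W_i sinα_i, with Δl_i = b_i / cosα_i.
Slice 1: Δl = 3.1/cos(-5.2°) = 3.113 m; N'_1 = 194·cos(-5.2°) − 32·3.113 = 93.6; c'Δl = 21.48; W sinα = -17.6
Slice 2: Δl = 1.6/cos4.9° = 1.606 m; N'_2 = 204·cos4.9° − 3·1.606 = 198.4; c'Δl = 11.08; W sinα = 17.4
Slice 3: Δl = 1.9/cos12.4° = 1.945 m; N'_3 = 232·cos12.4° − 11·1.945 = 205.2; c'Δl = 13.42; W sinα = 49.8
Slice 4: Δl = 1.5/cos20.0° = 1.596 m; N'_4 = 168·cos20.0° − 0·1.596 = 157.9; c'Δl = 11.01; W sinα = 57.5
Slice 5: Δl = 1.3/cos26.5° = 1.453 m; N'_5 = 130·cos26.5° − 13·1.453 = 97.5; c'Δl = 10.02; W sinα = 58.0
Slice 6: Δl = 1.7/cos34.0° = 2.051 m; N'_6 = 140·cos34.0° − 5·2.051 = 105.8; c'Δl = 14.15; W sinα = 78.3
Slice 7: Δl = 3.1/cos47.6° = 4.597 m; N'_7 = 128·cos47.6° − 9·4.597 = 44.9; c'Δl = 31.72; W sinα = 94.5
Σc'Δl = 112.9 kN/m; ΣN' = 903.3 kN/m; ΣW sinα = 337.9 kN/m
Resisting = 112.9 + 903.3·tan25.3° = 112.9 + 427.0 = 539.9 kN/m
FS = 539.9 / 337.9 = 1.598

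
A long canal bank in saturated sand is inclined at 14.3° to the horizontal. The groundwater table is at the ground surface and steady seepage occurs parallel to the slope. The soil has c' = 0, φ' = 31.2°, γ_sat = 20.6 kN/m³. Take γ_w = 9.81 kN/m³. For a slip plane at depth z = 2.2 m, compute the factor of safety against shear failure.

With seepage parallel to the slope and the water table at the surface, the effective normal stress on the slip plane uses the buoyant unit weight γ' = γ_sat − γ_w while the driving shear stress uses γ_sat:
FS = [c' + γ' z cos²β tanφ'] / [γ_sat z sinβ cosβ]
(For c' = 0 this reduces to FS = (γ'/γ_sat)·tanφ'/tanβ.)
γ' = 20.6 − 9.81 = 10.79 kN/m³
Numerator = 0.0 + 10.79·2.2·cos²14.3°·tan31.2° = 0.0 + 10.79·2.2·0.9390·0.6056 = 13.499 kPa
Denominator = 20.6·2.2·sin14.3°·cos14.3° = 20.6·2.2·0.2470·0.9690 = 10.847 kPa
FS = 13.499 / 10.847 = 1.244

FS = 1.24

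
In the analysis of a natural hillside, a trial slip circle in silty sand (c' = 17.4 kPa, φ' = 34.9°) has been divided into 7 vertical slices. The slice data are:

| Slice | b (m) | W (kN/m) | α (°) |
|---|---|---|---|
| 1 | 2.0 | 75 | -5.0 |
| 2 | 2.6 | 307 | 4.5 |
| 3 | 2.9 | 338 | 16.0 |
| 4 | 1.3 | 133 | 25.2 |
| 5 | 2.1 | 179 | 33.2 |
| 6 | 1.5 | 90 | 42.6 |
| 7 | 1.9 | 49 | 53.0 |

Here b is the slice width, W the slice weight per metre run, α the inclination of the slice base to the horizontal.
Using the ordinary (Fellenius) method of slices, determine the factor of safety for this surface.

Ordinary method of slices: FS = Σ[c'·Δl_i + (W_i cosα_i)·tanφ'] / Σ W_i sinα_i, with Δl_i = b_i / cosα_i.
Slice 1: Δl = 2.0/cos(-5.0°) = 2.008 m; N'_1 = 75·cos(-5.0°) = 74.7; c'Δl = 34.93; W sinα = -6.5
Slice 2: Δl = 2.6/cos4.5° = 2.608 m; N'_2 = 307·cos4.5° = 306.1; c'Δl = 45.38; W sinα = 24.1
Slice 3: Δl = 2.9/cos16.0° = 3.017 m; N'_3 = 338·cos16.0° = 324.9; c'Δl = 52.49; W sinα = 93.2
Slice 4: Δl = 1.3/cos25.2° = 1.437 m; N'_4 = 133·cos25.2° = 120.3; c'Δl = 25.00; W sinα = 56.6
Slice 5: Δl = 2.1/cos33.2° = 2.510 m; N'_5 = 179·cos33.2° = 149.8; c'Δl = 43.67; W sinα = 98.0
Slice 6: Δl = 1.5/cos42.6° = 2.038 m; N'_6 = 90·cos42.6° = 66.2; c'Δl = 35.46; W sinα = 60.9
Slice 7: Δl = 1.9/cos53.0° = 3.157 m; N'_7 = 49·cos53.0° = 29.5; c'Δl = 54.93; W sinα = 39.1
Σc'Δl = 291.9 kN/m; ΣN' = 1071.5 kN/m; ΣW sinα = 365.4 kN/m
Resisting = 291.9 + 1071.5·tan34.9° = 291.9 + 747.5 = 1039.4 kN/m
FS = 1039.4 / 365.4 = 2.844

FS = 2.84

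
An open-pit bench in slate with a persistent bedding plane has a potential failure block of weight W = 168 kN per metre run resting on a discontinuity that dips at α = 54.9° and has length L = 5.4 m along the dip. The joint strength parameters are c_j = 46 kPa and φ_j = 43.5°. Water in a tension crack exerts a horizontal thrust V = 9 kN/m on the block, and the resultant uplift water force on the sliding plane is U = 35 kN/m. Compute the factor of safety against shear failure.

Resolving the block weight along and normal to the plane and applying the Mohr–Coulomb strength on the joint:
N' = W cosα − U − V sinα = 168·cos54.9° − 35 − 9·sin54.9° = 54.2 kN/m
Driving force T = W sinα + V cosα = 168·sin54.9° + 9·cos54.9° = 142.6 kN/m
Resisting force R = c_j·L + N'·tanφ_j = 46·5.4 + 54.2·tan43.5° = 248.4 + 51.5 = 299.9 kN/m
FS = R / T = 299.9 / 142.6 = 2.103

FS = 2.10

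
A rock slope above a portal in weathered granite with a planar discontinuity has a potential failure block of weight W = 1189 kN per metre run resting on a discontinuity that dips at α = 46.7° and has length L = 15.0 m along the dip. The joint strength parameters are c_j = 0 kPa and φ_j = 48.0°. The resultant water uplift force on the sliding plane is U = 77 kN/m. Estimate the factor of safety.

Resolving the block weight along and normal to the plane and applying the Mohr–Coulomb strength on the joint:
N' = W cosα − U = 1189·cos46.7° − 77 = 738.4 kN/m
Driving force T = W sinα = 1189·sin46.7° = 865.3 kN/m
Resisting force R = c_j·L + N'·tanφ_j = 0·15.0 + 738.4·tan48.0° = 0.0 + 820.1 = 820.1 kN/m
FS = R / T = 820.1 / 865.3 = 0.948

FS = 0.95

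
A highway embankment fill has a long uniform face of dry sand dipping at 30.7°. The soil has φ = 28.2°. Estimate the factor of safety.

FS = 0.90

For a dry cohesionless infinite slope the factor of safety is FS = tanφ / tanβ.
FS = tan28.2° / tan30.7° = 0.5362 / 0.5938 = 0.903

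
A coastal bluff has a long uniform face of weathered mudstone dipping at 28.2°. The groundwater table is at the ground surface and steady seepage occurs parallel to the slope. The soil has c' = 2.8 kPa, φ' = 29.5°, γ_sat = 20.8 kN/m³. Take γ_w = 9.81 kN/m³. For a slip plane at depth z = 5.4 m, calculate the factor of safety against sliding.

With seepage parallel to the slope and the water table at the surface, the effective normal stress on the slip plane uses the buoyant unit weight γ' = γ_sat − γ_w while the driving shear stress uses γ_sat:
FS = [c' + γ' z cos²β tanφ'] / [γ_sat z sinβ cosβ]
γ' = 20.8 − 9.81 = 10.99 kN/m³
Numerator = 2.8 + 10.99·5.4·cos²28.2°·tan29.5° = 2.8 + 10.99·5.4·0.7767·0.5658 = 28.879 kPa
Denominator = 20.8·5.4·sin28.2°·cos28.2° = 20.8·5.4·0.4726·0.8813 = 46.777 kPa
FS = 28.879 / 46.777 = 0.617

FS = 0.62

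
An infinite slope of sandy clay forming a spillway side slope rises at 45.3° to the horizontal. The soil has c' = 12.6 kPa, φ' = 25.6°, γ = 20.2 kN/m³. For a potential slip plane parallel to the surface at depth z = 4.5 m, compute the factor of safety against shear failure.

For an infinite slope with a slip plane parallel to the surface (no pore pressure): FS = [c' + γz cos²β tanφ'] / [γz sinβ cosβ].
γz = 20.2·4.5 = 90.90 kN/m²
Numerator = 12.6 + 90.90·cos²45.3°·tan25.6° = 12.6 + 90.90·0.4948·0.4791 = 34.148 kPa
Denominator = 90.90·sin45.3°·cos45.3° = 90.90·0.7108·0.7034 = 45.448 kPa
FS = 34.148 / 45.448 = 0.751

FS = 0.75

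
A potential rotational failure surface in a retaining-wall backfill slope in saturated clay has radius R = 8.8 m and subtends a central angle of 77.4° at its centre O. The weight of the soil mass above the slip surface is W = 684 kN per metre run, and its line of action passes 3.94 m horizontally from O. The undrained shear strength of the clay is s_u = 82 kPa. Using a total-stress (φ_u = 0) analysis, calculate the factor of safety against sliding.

Taking moments about the centre O, the resisting moment is provided by the undrained shear strength acting along the arc:
Arc length L_a = R·θ = 8.8·(77.4°·π/180) = 8.8·1.3509 = 11.89 m
M_R = s_u·L_a·R = 82·11.89·8.8 = 8578.2 kN·m/m
M_D = W·d = 684·3.94 = 2695.0 kN·m/m
FS = M_R / M_D = 8578.2 / 2695.0 = 3.183

FS = 3.18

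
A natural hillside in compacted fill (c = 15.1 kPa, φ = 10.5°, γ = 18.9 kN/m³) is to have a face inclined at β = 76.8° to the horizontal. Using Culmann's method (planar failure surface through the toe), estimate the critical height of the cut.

H_c = 5.12 m

Culmann's analysis gives the critical failure plane at α_cr = (β + φ)/2 = (76.8 + 10.5)/2 = 43.6°, and the critical height
H_c = (4c/γ) · sinβ cosφ / [1 − cos(β − φ)]
    = (4·15.1/18.9) · sin76.8°·cos10.5° / [1 − cos(66.3°)]
    = 3.196 · 0.9736·0.9833 / [1 − 0.4019]
    = 3.196 · 0.9573 / 0.5981
    = 5.12 m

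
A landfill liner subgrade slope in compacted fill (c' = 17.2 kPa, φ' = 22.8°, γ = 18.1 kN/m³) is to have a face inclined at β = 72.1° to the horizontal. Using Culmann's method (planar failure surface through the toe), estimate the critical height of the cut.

Culmann's analysis gives the critical failure plane at α_cr = (β + φ')/2 = (72.1 + 22.8)/2 = 47.4°, and the critical height
H_c = (4c'/γ) · sinβ cosφ' / [1 − cos(β − φ')]
    = (4·17.2/18.1) · sin72.1°·cos22.8° / [1 − cos(49.3°)]
    = 3.801 · 0.9516·0.9219 / [1 − 0.6521]
    = 3.801 · 0.8772 / 0.3479
    = 9.58 m

H_c = 9.58 m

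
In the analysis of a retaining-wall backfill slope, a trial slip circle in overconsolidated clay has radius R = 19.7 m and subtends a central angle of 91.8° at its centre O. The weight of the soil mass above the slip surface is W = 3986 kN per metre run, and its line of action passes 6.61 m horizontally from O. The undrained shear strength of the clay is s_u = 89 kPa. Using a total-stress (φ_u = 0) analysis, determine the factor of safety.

Taking moments about the centre O, the resisting moment is provided by the undrained shear strength acting along the arc:
Arc length L_a = R·θ = 19.7·(91.8°·π/180) = 19.7·1.6022 = 31.56 m
M_R = s_u·L_a·R = 89·31.56·19.7 = 55340.4 kN·m/m
M_D = W·d = 3986·6.61 = 26347.5 kN·m/m
FS = M_R / M_D = 55340.4 / 26347.5 = 2.100

FS = 2.10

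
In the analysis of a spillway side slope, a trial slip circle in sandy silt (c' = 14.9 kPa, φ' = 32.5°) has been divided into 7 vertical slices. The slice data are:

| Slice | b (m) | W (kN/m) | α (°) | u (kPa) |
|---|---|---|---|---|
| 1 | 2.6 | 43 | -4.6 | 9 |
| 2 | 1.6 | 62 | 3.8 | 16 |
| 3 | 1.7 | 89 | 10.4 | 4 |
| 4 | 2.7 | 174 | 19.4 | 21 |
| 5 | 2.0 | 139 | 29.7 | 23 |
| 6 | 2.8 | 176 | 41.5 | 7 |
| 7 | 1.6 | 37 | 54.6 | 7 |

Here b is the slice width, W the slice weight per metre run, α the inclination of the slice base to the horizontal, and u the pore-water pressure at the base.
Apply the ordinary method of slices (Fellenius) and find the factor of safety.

Ordinary method of slices: FS = Σ[c'·Δl_i + (W_i cosα_i − u_i·Δl_i)·tanφ'] / Σ W_i sinα_i, with Δl_i = b_i / cosα_i.
Slice 1: Δl = 2.6/cos(-4.6°) = 2.608 m; N'_1 = 43·cos(-4.6°) − 9·2.608 = 19.4; c'Δl = 38.87; W sinα = -3.4
Slice 2: Δl = 1.6/cos3.8° = 1.604 m; N'_2 = 62·cos3.8° − 16·1.604 = 36.2; c'Δl = 23.89; W sinα = 4.1
Slice 3: Δl = 1.7/cos10.4° = 1.728 m; N'_3 = 89·cos10.4° − 4·1.728 = 80.6; c'Δl = 25.75; W sinα = 16.1
Slice 4: Δl = 2.7/cos19.4° = 2.863 m; N'_4 = 174·cos19.4° − 21·2.863 = 104.0; c'Δl = 42.65; W sinα = 57.8
Slice 5: Δl = 2.0/cos29.7° = 2.302 m; N'_5 = 139·cos29.7° − 23·2.302 = 67.8; c'Δl = 34.31; W sinα = 68.9
Slice 6: Δl = 2.8/cos41.5° = 3.739 m; N'_6 = 176·cos41.5° − 7·3.739 = 105.6; c'Δl = 55.70; W sinα = 116.6
Slice 7: Δl = 1.6/cos54.6° = 2.762 m; N'_7 = 37·cos54.6° − 7·2.762 = 2.1; c'Δl = 41.15; W sinα = 30.2
Σc'Δl = 262.3 kN/m; ΣN' = 415.8 kN/m; ΣW sinα = 290.2 kN/m
Resisting = 262.3 + 415.8·tan32.5° = 262.3 + 264.9 = 527.2 kN/m
FS = 527.2 / 290.2 = 1.817

FS = 1.82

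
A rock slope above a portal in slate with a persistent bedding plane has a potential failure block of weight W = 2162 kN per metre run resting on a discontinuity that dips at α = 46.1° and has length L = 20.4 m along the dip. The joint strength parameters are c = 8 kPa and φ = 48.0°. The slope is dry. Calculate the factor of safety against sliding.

Resolving the block weight along and normal to the plane and applying the Mohr–Coulomb strength on the joint:
N' = W cosα = 2162·cos46.1° = 1499.1 kN/m
Driving force T = W sinα = 2162·sin46.1° = 1557.8 kN/m
Resisting force R = c·L + N'·tanφ = 8·20.4 + 1499.1·tan48.0° = 163.2 + 1665.0 = 1828.2 kN/m
FS = R / T = 1828.2 / 1557.8 = 1.174

FS = 1.17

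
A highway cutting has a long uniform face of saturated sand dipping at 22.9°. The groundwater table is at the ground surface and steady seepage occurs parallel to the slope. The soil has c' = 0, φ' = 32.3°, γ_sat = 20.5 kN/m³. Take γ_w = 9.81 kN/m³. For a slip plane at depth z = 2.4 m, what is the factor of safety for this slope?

FS = 0.78

With seepage parallel to the slope and the water table at the surface, the effective normal stress on the slip plane uses the buoyant unit weight γ' = γ_sat − γ_w while the driving shear stress uses γ_sat:
FS = [c' + γ' z cos²β tanφ'] / [γ_sat z sinβ cosβ]
(For c' = 0 this reduces to FS = (γ'/γ_sat)·tanφ'/tanβ.)
γ' = 20.5 − 9.81 = 10.69 kN/m³
Numerator = 0.0 + 10.69·2.4·cos²22.9°·tan32.3° = 0.0 + 10.69·2.4·0.8486·0.6322 = 13.763 kPa
Denominator = 20.5·2.4·sin22.9°·cos22.9° = 20.5·2.4·0.3891·0.9212 = 17.636 kPa
FS = 13.763 / 17.636 = 0.780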